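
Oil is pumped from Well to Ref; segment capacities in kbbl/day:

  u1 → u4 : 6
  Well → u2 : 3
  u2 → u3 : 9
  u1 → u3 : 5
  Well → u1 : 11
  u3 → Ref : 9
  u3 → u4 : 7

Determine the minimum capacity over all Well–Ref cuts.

8

Augment Well→u1→u3→Ref: bottleneck 5, flow now 5.
Augment Well→u2→u3→Ref: bottleneck 3, flow now 8.
No augmenting path remains; maximum flow = 8.
By max-flow min-cut, the minimum cut capacity equals the max flow.
In the residual graph, reachable from Well: {Well, u1, u4}.
Min-cut edges: Well→u2 (3), u1→u3 (5); capacity 3 + 5 = 8.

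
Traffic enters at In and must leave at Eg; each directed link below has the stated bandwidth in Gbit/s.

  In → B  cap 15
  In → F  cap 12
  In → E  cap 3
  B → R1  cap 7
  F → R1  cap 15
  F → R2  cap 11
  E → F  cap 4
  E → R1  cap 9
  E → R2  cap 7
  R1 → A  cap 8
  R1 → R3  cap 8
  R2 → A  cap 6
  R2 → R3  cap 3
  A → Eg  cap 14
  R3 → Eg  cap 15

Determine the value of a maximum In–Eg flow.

Augment In→B→R1→A→Eg: bottleneck 7, flow now 7.
Augment In→F→R1→A→Eg: bottleneck 1, flow now 8.
Augment In→F→R1→R3→Eg: bottleneck 8, flow now 16.
Augment In→F→R2→A→Eg: bottleneck 3, flow now 19.
Augment In→E→R2→A→Eg: bottleneck 3, flow now 22.
No augmenting path remains; maximum flow = 22.
In the residual graph, reachable from In: {In, B}.
Min-cut edges: In→F (12), In→E (3), B→R1 (7); capacity 12 + 3 + 7 = 22.
This cut is saturated, so no flow can exceed 22.

22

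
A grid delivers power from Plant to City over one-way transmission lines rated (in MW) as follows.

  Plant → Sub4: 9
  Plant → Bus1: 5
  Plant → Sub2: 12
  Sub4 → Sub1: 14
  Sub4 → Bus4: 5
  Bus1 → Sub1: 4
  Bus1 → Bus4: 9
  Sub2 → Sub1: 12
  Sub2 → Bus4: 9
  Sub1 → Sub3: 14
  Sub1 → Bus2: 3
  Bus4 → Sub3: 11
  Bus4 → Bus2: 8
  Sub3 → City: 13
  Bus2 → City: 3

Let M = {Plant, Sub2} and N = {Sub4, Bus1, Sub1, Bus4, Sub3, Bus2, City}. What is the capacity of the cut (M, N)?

35

Edges leaving {Plant, Sub2}: Plant→Sub4 (9), Plant→Bus1 (5), Sub2→Sub1 (12), Sub2→Bus4 (9).
Cut capacity = 9 + 5 + 12 + 9 = 35.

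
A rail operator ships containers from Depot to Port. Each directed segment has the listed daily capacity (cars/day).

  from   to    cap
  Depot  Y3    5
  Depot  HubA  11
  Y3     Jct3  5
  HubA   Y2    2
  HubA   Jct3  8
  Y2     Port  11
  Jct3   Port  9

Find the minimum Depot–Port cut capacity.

11

Augment Depot→Y3→Jct3→Port: bottleneck 5, flow now 5.
Augment Depot→HubA→Y2→Port: bottleneck 2, flow now 7.
Augment Depot→HubA→Jct3→Port: bottleneck 4, flow now 11.
No augmenting path remains; maximum flow = 11.
By max-flow min-cut, the minimum cut capacity equals the max flow.
In the residual graph, reachable from Depot: {Depot, Y3, HubA, Jct3}.
Min-cut edges: HubA→Y2 (2), Jct3→Port (9); capacity 2 + 9 = 11.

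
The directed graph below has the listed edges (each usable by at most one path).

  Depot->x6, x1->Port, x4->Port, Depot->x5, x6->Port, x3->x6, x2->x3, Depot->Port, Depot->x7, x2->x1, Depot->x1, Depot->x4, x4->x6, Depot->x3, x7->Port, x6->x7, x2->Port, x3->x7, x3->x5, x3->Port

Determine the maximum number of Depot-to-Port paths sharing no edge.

6

Assign every edge capacity 1; by Menger, the answer equals the max flow.
Path Depot→Port (+1); total 1.
Path Depot→x1→Port (+1); total 2.
Path Depot→x3→Port (+1); total 3.
Path Depot→x4→Port (+1); total 4.
Path Depot→x6→Port (+1); total 5.
Path Depot→x7→Port (+1); total 6.
No residual Depot→Port path; max flow = 6.
Certifying cut of size 6: {Depot→Port, Depot→x1, Depot→x3, Depot→x4, Depot→x6, Depot→x7}.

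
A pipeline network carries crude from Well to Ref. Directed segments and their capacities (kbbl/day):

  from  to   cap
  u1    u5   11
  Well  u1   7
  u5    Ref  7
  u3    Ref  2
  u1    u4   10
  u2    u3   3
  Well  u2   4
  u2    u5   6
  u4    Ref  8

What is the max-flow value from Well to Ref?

Augment Well→u1→u4→Ref: bottleneck 7, flow now 7.
Augment Well→u2→u3→Ref: bottleneck 2, flow now 9.
Augment Well→u2→u5→Ref: bottleneck 2, flow now 11.
No augmenting path remains; maximum flow = 11.
In the residual graph, reachable from Well: {Well}.
Min-cut edges: Well→u1 (7), Well→u2 (4); capacity 7 + 4 = 11.
This cut is saturated, so no flow can exceed 11.

11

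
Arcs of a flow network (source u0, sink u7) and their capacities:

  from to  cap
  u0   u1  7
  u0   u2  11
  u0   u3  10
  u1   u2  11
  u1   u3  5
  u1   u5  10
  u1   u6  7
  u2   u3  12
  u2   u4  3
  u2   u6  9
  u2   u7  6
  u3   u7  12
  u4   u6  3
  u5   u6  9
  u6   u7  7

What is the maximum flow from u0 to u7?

Augment u0→u2→u7: bottleneck 6, flow now 6.
Augment u0→u3→u7: bottleneck 10, flow now 16.
Augment u0→u1→u3→u7: bottleneck 2, flow now 18.
Augment u0→u1→u6→u7: bottleneck 5, flow now 23.
Augment u0→u2→u6→u7: bottleneck 2, flow now 25.
No augmenting path remains; maximum flow = 25.
In the residual graph, reachable from u0: {u0, u1, u2, u3, u4, u5, u6}.
Min-cut edges: u2→u7 (6), u3→u7 (12), u6→u7 (7); capacity 6 + 12 + 7 = 25.
This cut is saturated, so no flow can exceed 25.

25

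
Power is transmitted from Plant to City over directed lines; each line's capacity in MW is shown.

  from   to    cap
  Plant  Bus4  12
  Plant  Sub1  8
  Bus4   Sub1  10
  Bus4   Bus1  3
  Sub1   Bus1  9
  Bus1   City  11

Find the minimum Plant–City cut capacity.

11

Augment Plant→Bus4→Bus1→City: bottleneck 3, flow now 3.
Augment Plant→Sub1→Bus1→City: bottleneck 8, flow now 11.
No augmenting path remains; maximum flow = 11.
By max-flow min-cut, the minimum cut capacity equals the max flow.
In the residual graph, reachable from Plant: {Plant, Bus4, Sub1, Bus1}.
Min-cut edges: Bus1→City (11); capacity 11 = 11.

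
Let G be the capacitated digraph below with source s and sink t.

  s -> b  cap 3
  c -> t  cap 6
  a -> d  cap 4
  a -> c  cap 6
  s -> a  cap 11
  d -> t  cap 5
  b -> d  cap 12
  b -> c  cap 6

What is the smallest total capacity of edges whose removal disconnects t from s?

11

Augment s→a→c→t: bottleneck 6, flow now 6.
Augment s→a→d→t: bottleneck 4, flow now 10.
Augment s→b→d→t: bottleneck 1, flow now 11.
No augmenting path remains; maximum flow = 11.
By max-flow min-cut, the minimum cut capacity equals the max flow.
In the residual graph, reachable from s: {s, a, b, c, d}.
Min-cut edges: c→t (6), d→t (5); capacity 6 + 5 = 11.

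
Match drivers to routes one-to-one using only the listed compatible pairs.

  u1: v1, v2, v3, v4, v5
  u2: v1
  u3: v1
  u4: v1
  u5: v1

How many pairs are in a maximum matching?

Unit-capacity flow: source→left, listed edges, right→sink; max matching = max flow.
Augmenting path u1→v1 (+1); matched 1.
Augmenting path u2→v1→u1→v2 (+1); matched 2.
No augmenting path remains; maximum matching = 2.
König certificate: {u1, v1} is a vertex cover of size 2 (every listed pair touches it), so no matching can be larger.

2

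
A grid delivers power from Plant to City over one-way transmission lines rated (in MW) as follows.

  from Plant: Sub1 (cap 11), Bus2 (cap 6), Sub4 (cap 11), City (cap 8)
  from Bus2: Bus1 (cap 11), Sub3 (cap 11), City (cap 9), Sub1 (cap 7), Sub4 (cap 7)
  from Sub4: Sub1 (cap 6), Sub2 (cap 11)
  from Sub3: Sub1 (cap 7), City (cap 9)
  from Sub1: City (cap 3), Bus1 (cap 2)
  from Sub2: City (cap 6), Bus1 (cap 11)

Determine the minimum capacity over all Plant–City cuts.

23

Augment Plant→City: bottleneck 8, flow now 8.
Augment Plant→Bus2→City: bottleneck 6, flow now 14.
Augment Plant→Sub1→City: bottleneck 3, flow now 17.
Augment Plant→Sub4→Sub2→City: bottleneck 6, flow now 23.
No augmenting path remains; maximum flow = 23.
By max-flow min-cut, the minimum cut capacity equals the max flow.
In the residual graph, reachable from Plant: {Plant, Sub4, Sub1, Sub2, Bus1}.
Min-cut edges: Plant→Bus2 (6), Plant→City (8), Sub1→City (3), Sub2→City (6); capacity 6 + 8 + 3 + 6 = 23.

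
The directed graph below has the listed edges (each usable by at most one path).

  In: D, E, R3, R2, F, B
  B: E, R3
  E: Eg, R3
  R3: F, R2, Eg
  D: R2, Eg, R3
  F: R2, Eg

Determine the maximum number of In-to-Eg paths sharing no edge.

Assign every edge capacity 1; by Menger, the answer equals the max flow.
Path In→D→Eg (+1); total 1.
Path In→E→Eg (+1); total 2.
Path In→R3→Eg (+1); total 3.
Path In→F→Eg (+1); total 4.
No residual In→Eg path; max flow = 4.
Certifying cut of size 4: {E→Eg, F→Eg, In→D, R3→Eg}.

4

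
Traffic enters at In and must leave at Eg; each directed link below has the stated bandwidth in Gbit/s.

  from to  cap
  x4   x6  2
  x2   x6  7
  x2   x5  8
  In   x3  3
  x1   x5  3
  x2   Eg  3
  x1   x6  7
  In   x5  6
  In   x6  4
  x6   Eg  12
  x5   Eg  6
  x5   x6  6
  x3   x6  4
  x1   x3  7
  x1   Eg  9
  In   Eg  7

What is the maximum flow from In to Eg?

Augment In→Eg: bottleneck 7, flow now 7.
Augment In→x5→Eg: bottleneck 6, flow now 13.
Augment In→x6→Eg: bottleneck 4, flow now 17.
Augment In→x3→x6→Eg: bottleneck 3, flow now 20.
No augmenting path remains; maximum flow = 20.
In the residual graph, reachable from In: {In}.
Min-cut edges: In→x3 (3), In→x5 (6), In→x6 (4), In→Eg (7); capacity 3 + 6 + 4 + 7 = 20.
This cut is saturated, so no flow can exceed 20.

20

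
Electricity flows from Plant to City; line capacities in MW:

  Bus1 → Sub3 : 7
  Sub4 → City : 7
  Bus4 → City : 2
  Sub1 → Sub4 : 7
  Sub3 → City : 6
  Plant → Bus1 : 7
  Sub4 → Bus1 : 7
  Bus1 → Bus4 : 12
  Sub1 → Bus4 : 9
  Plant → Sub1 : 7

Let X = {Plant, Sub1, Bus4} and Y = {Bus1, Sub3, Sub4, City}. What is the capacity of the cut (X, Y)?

Edges leaving {Plant, Sub1, Bus4}: Plant→Bus1 (7), Sub1→Sub4 (7), Bus4→City (2).
Cut capacity = 7 + 7 + 2 = 16.

16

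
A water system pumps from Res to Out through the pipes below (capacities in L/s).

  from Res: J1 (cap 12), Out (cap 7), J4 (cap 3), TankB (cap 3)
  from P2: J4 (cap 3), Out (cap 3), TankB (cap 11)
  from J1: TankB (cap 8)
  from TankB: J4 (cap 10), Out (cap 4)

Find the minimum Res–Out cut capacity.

Augment Res→Out: bottleneck 7, flow now 7.
Augment Res→TankB→Out: bottleneck 3, flow now 10.
Augment Res→J1→TankB→Out: bottleneck 1, flow now 11.
No augmenting path remains; maximum flow = 11.
By max-flow min-cut, the minimum cut capacity equals the max flow.
In the residual graph, reachable from Res: {Res, J1, TankB, J4}.
Min-cut edges: Res→Out (7), TankB→Out (4); capacity 7 + 4 = 11.

11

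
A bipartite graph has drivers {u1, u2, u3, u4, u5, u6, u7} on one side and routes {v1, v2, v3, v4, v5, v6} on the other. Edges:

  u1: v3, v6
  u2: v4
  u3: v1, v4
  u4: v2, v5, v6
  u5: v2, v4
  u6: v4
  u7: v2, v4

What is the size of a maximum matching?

5

Unit-capacity flow: source→left, listed edges, right→sink; max matching = max flow.
Augmenting path u1→v3 (+1); matched 1.
Augmenting path u2→v4 (+1); matched 2.
Augmenting path u3→v1 (+1); matched 3.
Augmenting path u4→v2 (+1); matched 4.
Augmenting path u5→v2→u4→v5 (+1); matched 5.
No augmenting path remains; maximum matching = 5.
König certificate: {u1, u3, u4, v2, v4} is a vertex cover of size 5 (every listed pair touches it), so no matching can be larger.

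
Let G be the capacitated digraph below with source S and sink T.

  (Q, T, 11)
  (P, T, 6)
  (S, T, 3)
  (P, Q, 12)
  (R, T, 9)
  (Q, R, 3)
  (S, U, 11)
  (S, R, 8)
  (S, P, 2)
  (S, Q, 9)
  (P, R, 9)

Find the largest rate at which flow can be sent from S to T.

22

Augment S→T: bottleneck 3, flow now 3.
Augment S→P→T: bottleneck 2, flow now 5.
Augment S→Q→T: bottleneck 9, flow now 14.
Augment S→R→T: bottleneck 8, flow now 22.
No augmenting path remains; maximum flow = 22.
In the residual graph, reachable from S: {S, U}.
Min-cut edges: S→P (2), S→Q (9), S→R (8), S→T (3); capacity 2 + 9 + 8 + 3 = 22.
This cut is saturated, so no flow can exceed 22.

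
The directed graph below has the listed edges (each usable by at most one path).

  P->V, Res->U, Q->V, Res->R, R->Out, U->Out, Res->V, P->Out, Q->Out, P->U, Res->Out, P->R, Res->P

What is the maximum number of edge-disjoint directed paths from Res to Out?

4

Assign every edge capacity 1; by Menger, the answer equals the max flow.
Path Res→Out (+1); total 1.
Path Res→P→Out (+1); total 2.
Path Res→R→Out (+1); total 3.
Path Res→U→Out (+1); total 4.
No residual Res→Out path; max flow = 4.
Certifying cut of size 4: {Res→Out, Res→P, Res→R, Res→U}.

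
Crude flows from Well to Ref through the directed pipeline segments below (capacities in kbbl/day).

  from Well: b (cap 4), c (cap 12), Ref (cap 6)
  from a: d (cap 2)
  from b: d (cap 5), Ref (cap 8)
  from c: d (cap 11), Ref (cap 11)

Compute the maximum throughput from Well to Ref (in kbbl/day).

21

Augment Well→Ref: bottleneck 6, flow now 6.
Augment Well→b→Ref: bottleneck 4, flow now 10.
Augment Well→c→Ref: bottleneck 11, flow now 21.
No augmenting path remains; maximum flow = 21.
In the residual graph, reachable from Well: {Well, c, d}.
Min-cut edges: Well→b (4), Well→Ref (6), c→Ref (11); capacity 4 + 6 + 11 = 21.
This cut is saturated, so no flow can exceed 21.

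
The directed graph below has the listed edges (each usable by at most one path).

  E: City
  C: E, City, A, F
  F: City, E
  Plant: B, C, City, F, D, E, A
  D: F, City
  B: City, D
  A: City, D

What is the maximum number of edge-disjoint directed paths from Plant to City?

Assign every edge capacity 1; by Menger, the answer equals the max flow.
Path Plant→City (+1); total 1.
Path Plant→A→City (+1); total 2.
Path Plant→B→City (+1); total 3.
Path Plant→C→City (+1); total 4.
Path Plant→D→City (+1); total 5.
Path Plant→E→City (+1); total 6.
Path Plant→F→City (+1); total 7.
No residual Plant→City path; max flow = 7.
Certifying cut of size 7: {Plant→A, Plant→B, Plant→C, Plant→City, Plant→D, Plant→E, Plant→F}.

7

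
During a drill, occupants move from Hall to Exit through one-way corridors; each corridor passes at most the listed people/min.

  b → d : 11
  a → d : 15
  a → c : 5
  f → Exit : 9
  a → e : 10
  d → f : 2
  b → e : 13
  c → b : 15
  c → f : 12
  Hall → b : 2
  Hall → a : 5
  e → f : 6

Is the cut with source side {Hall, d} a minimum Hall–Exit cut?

Given cut capacity: 5 + 2 + 2 = 9.
Augment Hall→a→c→f→Exit: bottleneck 5, flow now 5.
Augment Hall→b→d→f→Exit: bottleneck 2, flow now 7.
No augmenting path remains; maximum flow = 7.
In the residual graph, reachable from Hall: {Hall}.
Min-cut edges: Hall→a (5), Hall→b (2); capacity 5 + 2 = 7.
Cut capacity 9 exceeds the max flow 7, so it is not minimum.

No — its capacity is 9, but the minimum cut has capacity 7.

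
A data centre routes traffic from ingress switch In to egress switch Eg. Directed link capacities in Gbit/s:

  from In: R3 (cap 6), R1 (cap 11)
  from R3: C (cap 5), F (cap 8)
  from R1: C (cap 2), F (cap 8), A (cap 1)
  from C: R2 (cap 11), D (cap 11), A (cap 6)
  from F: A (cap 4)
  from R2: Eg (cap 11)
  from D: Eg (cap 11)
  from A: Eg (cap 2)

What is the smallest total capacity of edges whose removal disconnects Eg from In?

9

Augment In→R1→A→Eg: bottleneck 1, flow now 1.
Augment In→R3→C→R2→Eg: bottleneck 5, flow now 6.
Augment In→R3→F→A→Eg: bottleneck 1, flow now 7.
Augment In→R1→C→R2→Eg: bottleneck 2, flow now 9.
No augmenting path remains; maximum flow = 9.
By max-flow min-cut, the minimum cut capacity equals the max flow.
In the residual graph, reachable from In: {In, R3, R1, F, A}.
Min-cut edges: R3→C (5), R1→C (2), A→Eg (2); capacity 5 + 2 + 2 = 9.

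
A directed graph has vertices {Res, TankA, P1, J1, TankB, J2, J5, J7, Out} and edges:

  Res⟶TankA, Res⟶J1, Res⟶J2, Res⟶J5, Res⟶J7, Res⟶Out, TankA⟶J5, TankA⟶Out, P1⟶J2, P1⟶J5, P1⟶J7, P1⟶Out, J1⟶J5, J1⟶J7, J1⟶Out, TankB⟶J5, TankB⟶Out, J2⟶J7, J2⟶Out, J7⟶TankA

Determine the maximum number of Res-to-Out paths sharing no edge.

4

Assign every edge capacity 1; by Menger, the answer equals the max flow.
Path Res→Out (+1); total 1.
Path Res→TankA→Out (+1); total 2.
Path Res→J1→Out (+1); total 3.
Path Res→J2→Out (+1); total 4.
No residual Res→Out path; max flow = 4.
Certifying cut of size 4: {Res→J1, Res→J2, Res→Out, TankA→Out}.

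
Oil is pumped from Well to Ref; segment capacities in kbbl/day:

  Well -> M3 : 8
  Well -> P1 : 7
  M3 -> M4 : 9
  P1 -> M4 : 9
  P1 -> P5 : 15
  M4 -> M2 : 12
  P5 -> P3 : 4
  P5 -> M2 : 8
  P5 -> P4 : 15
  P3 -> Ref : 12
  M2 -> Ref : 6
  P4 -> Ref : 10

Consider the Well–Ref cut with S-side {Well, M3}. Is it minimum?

Given cut capacity: 7 + 9 = 16.
Augment Well→M3→M4→M2→Ref: bottleneck 6, flow now 6.
Augment Well→P1→P5→P3→Ref: bottleneck 4, flow now 10.
Augment Well→P1→P5→P4→Ref: bottleneck 3, flow now 13.
No augmenting path remains; maximum flow = 13.
In the residual graph, reachable from Well: {Well, M3, M4, M2}.
Min-cut edges: Well→P1 (7), M2→Ref (6); capacity 7 + 6 = 13.
Cut capacity 16 exceeds the max flow 13, so it is not minimum.

No — its capacity is 16, but the minimum cut has capacity 13.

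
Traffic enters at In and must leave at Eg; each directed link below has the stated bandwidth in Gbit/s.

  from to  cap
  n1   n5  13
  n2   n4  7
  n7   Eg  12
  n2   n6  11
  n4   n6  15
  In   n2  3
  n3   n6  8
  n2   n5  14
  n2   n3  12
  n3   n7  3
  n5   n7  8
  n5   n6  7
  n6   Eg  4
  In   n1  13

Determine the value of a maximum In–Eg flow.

Augment In→n2→n6→Eg: bottleneck 3, flow now 3.
Augment In→n1→n5→n6→Eg: bottleneck 1, flow now 4.
Augment In→n1→n5→n7→Eg: bottleneck 8, flow now 12.
Augment In→n1→n5→n6→n2→n3→n7→Eg: bottleneck 3, flow now 15. (uses reverse residual edge)
No augmenting path remains; maximum flow = 15.
In the residual graph, reachable from In: {In, n1, n5, n6}.
Min-cut edges: In→n2 (3), n5→n7 (8), n6→Eg (4); capacity 3 + 8 + 4 = 15.
This cut is saturated, so no flow can exceed 15.

15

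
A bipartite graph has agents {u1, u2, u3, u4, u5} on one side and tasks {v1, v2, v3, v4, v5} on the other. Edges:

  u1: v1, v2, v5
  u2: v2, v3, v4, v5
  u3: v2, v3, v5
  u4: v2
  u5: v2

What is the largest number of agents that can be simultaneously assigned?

Unit-capacity flow: source→left, listed edges, right→sink; max matching = max flow.
Augmenting path u1→v1 (+1); matched 1.
Augmenting path u2→v2 (+1); matched 2.
Augmenting path u3→v3 (+1); matched 3.
Augmenting path u4→v2→u2→v4 (+1); matched 4.
No augmenting path remains; maximum matching = 4.
König certificate: {u1, u2, u3, v2} is a vertex cover of size 4 (every listed pair touches it), so no matching can be larger.

4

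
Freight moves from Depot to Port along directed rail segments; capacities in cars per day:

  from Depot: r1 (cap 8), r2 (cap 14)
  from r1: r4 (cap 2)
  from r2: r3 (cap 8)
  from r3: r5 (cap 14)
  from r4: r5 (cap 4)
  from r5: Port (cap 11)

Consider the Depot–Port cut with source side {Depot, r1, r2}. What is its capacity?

Edges leaving {Depot, r1, r2}: r1→r4 (2), r2→r3 (8).
Cut capacity = 2 + 8 = 10.

10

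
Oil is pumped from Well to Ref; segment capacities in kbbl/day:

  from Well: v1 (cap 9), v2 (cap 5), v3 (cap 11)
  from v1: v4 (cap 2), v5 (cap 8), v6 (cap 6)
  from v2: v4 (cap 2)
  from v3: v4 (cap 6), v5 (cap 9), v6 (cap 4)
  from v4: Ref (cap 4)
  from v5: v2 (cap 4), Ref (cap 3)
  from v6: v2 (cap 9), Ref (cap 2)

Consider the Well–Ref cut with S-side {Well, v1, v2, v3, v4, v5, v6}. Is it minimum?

Yes — it is a minimum cut (capacity 9).

Given cut capacity: 4 + 3 + 2 = 9.
Augment Well→v1→v4→Ref: bottleneck 2, flow now 2.
Augment Well→v1→v5→Ref: bottleneck 3, flow now 5.
Augment Well→v1→v6→Ref: bottleneck 2, flow now 7.
Augment Well→v2→v4→Ref: bottleneck 2, flow now 9.
No augmenting path remains; maximum flow = 9.
Cut capacity 9 equals the max flow, so it is a minimum cut.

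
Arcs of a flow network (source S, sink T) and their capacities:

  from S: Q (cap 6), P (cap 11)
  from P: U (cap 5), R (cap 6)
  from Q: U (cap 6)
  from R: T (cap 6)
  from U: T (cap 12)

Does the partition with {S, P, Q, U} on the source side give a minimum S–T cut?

Given cut capacity: 6 + 12 = 18.
Augment S→P→R→T: bottleneck 6, flow now 6.
Augment S→P→U→T: bottleneck 5, flow now 11.
Augment S→Q→U→T: bottleneck 6, flow now 17.
No augmenting path remains; maximum flow = 17.
In the residual graph, reachable from S: {S}.
Min-cut edges: S→P (11), S→Q (6); capacity 11 + 6 = 17.
Cut capacity 18 exceeds the max flow 17, so it is not minimum.

No — its capacity is 18, but the minimum cut has capacity 17.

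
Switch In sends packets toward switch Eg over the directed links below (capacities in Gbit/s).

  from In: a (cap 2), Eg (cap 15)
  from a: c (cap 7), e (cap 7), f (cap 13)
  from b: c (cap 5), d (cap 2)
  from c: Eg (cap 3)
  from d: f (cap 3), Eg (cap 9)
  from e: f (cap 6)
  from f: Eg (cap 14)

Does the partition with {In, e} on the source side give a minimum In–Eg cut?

Given cut capacity: 2 + 15 + 6 = 23.
Augment In→Eg: bottleneck 15, flow now 15.
Augment In→a→c→Eg: bottleneck 2, flow now 17.
No augmenting path remains; maximum flow = 17.
In the residual graph, reachable from In: {In}.
Min-cut edges: In→a (2), In→Eg (15); capacity 2 + 15 = 17.
Cut capacity 23 exceeds the max flow 17, so it is not minimum.

No — its capacity is 23, but the minimum cut has capacity 17.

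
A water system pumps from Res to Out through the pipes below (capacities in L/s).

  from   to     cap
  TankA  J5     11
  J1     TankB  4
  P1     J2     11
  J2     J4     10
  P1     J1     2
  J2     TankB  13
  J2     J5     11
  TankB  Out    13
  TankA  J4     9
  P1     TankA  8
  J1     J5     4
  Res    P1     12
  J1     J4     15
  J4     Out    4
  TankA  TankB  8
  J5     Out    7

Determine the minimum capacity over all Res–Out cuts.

12

Augment Res→P1→TankA→J4→Out: bottleneck 4, flow now 4.
Augment Res→P1→TankA→TankB→Out: bottleneck 4, flow now 8.
Augment Res→P1→J1→TankB→Out: bottleneck 2, flow now 10.
Augment Res→P1→J2→TankB→Out: bottleneck 2, flow now 12.
No augmenting path remains; maximum flow = 12.
By max-flow min-cut, the minimum cut capacity equals the max flow.
In the residual graph, reachable from Res: {Res}.
Min-cut edges: Res→P1 (12); capacity 12 = 12.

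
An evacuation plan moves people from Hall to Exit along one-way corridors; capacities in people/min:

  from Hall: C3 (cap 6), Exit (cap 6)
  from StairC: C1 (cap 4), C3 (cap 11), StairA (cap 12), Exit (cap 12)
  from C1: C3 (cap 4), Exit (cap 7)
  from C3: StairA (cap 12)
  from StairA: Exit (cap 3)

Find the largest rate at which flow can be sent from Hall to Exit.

Augment Hall→Exit: bottleneck 6, flow now 6.
Augment Hall→C3→StairA→Exit: bottleneck 3, flow now 9.
No augmenting path remains; maximum flow = 9.
In the residual graph, reachable from Hall: {Hall, C3, StairA}.
Min-cut edges: Hall→Exit (6), StairA→Exit (3); capacity 6 + 3 = 9.
This cut is saturated, so no flow can exceed 9.

9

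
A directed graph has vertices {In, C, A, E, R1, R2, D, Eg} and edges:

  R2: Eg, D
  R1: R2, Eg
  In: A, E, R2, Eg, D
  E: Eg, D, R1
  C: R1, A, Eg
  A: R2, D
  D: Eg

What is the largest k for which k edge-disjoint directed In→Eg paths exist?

Assign every edge capacity 1; by Menger, the answer equals the max flow.
Path In→Eg (+1); total 1.
Path In→E→Eg (+1); total 2.
Path In→R2→Eg (+1); total 3.
Path In→D→Eg (+1); total 4.
No residual In→Eg path; max flow = 4.
Certifying cut of size 4: {D→Eg, In→E, In→Eg, R2→Eg}.

4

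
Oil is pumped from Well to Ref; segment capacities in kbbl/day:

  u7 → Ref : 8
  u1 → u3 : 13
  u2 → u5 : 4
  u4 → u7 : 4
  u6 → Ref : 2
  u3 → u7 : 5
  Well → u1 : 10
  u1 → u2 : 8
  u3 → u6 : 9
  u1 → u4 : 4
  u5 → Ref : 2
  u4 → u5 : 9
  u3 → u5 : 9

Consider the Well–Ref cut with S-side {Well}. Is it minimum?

Yes — it is a minimum cut (capacity 10).

Given cut capacity: 10 = 10.
Augment Well→u1→u2→u5→Ref: bottleneck 2, flow now 2.
Augment Well→u1→u3→u6→Ref: bottleneck 2, flow now 4.
Augment Well→u1→u3→u7→Ref: bottleneck 5, flow now 9.
Augment Well→u1→u4→u7→Ref: bottleneck 1, flow now 10.
No augmenting path remains; maximum flow = 10.
Cut capacity 10 equals the max flow, so it is a minimum cut.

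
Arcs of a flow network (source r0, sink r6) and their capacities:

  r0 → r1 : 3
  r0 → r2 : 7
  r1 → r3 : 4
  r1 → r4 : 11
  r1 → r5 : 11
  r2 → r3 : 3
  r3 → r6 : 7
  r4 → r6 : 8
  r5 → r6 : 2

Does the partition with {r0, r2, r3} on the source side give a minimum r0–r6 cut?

No — its capacity is 10, but the minimum cut has capacity 6.

Given cut capacity: 3 + 7 = 10.
Augment r0→r1→r3→r6: bottleneck 3, flow now 3.
Augment r0→r2→r3→r6: bottleneck 3, flow now 6.
No augmenting path remains; maximum flow = 6.
In the residual graph, reachable from r0: {r0, r2}.
Min-cut edges: r0→r1 (3), r2→r3 (3); capacity 3 + 3 = 6.
Cut capacity 10 exceeds the max flow 6, so it is not minimum.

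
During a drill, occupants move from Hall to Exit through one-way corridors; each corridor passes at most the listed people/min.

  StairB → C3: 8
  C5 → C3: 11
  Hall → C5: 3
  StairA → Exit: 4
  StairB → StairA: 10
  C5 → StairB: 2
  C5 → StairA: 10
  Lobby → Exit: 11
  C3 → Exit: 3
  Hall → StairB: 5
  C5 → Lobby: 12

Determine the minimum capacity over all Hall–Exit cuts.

Augment Hall→C5→C3→Exit: bottleneck 3, flow now 3.
Augment Hall→StairB→StairA→Exit: bottleneck 4, flow now 7.
Augment Hall→StairB→C3→C5→Lobby→Exit: bottleneck 1, flow now 8. (uses reverse residual edge)
No augmenting path remains; maximum flow = 8.
By max-flow min-cut, the minimum cut capacity equals the max flow.
In the residual graph, reachable from Hall: {Hall}.
Min-cut edges: Hall→C5 (3), Hall→StairB (5); capacity 3 + 5 = 8.

8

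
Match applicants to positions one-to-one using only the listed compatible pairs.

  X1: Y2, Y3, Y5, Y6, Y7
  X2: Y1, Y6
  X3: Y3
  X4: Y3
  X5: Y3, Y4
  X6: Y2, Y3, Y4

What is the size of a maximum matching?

Unit-capacity flow: source→left, listed edges, right→sink; max matching = max flow.
Augmenting path X1→Y2 (+1); matched 1.
Augmenting path X2→Y1 (+1); matched 2.
Augmenting path X3→Y3 (+1); matched 3.
Augmenting path X5→Y4 (+1); matched 4.
Augmenting path X6→Y2→X1→Y5 (+1); matched 5.
No augmenting path remains; maximum matching = 5.
König certificate: {X1, X2, X5, X6, Y3} is a vertex cover of size 5 (every listed pair touches it), so no matching can be larger.

5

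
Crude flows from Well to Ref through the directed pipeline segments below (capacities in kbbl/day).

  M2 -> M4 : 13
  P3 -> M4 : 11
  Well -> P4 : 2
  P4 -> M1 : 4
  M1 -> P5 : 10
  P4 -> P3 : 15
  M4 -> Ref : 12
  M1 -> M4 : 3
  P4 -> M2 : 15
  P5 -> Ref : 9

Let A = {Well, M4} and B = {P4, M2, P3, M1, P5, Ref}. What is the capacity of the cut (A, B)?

Edges leaving {Well, M4}: Well→P4 (2), M4→Ref (12).
Cut capacity = 2 + 12 = 14.

14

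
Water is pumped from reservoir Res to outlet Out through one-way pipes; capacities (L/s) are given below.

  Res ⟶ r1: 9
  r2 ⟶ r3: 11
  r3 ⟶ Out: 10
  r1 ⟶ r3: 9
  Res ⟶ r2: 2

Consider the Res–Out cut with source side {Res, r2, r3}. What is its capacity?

Edges leaving {Res, r2, r3}: Res→r1 (9), r3→Out (10).
Cut capacity = 9 + 10 = 19.

19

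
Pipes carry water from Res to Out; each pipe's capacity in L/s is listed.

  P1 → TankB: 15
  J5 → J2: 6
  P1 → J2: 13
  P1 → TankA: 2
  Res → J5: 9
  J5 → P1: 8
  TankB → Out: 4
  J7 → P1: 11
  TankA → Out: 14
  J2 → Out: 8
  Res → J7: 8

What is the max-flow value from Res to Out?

14

Augment Res→J5→J2→Out: bottleneck 6, flow now 6.
Augment Res→J5→P1→J2→Out: bottleneck 2, flow now 8.
Augment Res→J5→P1→TankB→Out: bottleneck 1, flow now 9.
Augment Res→J7→P1→TankB→Out: bottleneck 3, flow now 12.
Augment Res→J7→P1→TankA→Out: bottleneck 2, flow now 14.
No augmenting path remains; maximum flow = 14.
In the residual graph, reachable from Res: {Res, J5, J7, P1, J2, TankB}.
Min-cut edges: P1→TankA (2), J2→Out (8), TankB→Out (4); capacity 2 + 8 + 4 = 14.
This cut is saturated, so no flow can exceed 14.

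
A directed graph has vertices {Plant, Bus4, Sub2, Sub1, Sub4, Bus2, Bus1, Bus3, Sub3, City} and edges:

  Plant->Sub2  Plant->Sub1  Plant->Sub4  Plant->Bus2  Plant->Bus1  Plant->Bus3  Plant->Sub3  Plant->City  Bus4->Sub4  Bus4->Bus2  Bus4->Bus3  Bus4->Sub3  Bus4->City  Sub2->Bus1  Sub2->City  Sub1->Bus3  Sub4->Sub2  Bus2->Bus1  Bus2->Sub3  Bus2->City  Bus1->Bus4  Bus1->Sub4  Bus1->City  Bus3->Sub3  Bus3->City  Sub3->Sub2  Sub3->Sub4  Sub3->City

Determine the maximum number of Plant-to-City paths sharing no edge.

Assign every edge capacity 1; by Menger, the answer equals the max flow.
Path Plant→City (+1); total 1.
Path Plant→Sub2→City (+1); total 2.
Path Plant→Bus2→City (+1); total 3.
Path Plant→Bus1→City (+1); total 4.
Path Plant→Bus3→City (+1); total 5.
Path Plant→Sub3→City (+1); total 6.
Path Plant→Sub4→Sub2→Bus1→Bus4→City (+1); total 7.
No residual Plant→City path; max flow = 7.
Certifying cut of size 7: {Bus3→City, Plant→Bus1, Plant→Bus2, Plant→City, Sub2→Bus1, Sub2→City, Sub3→City}.

7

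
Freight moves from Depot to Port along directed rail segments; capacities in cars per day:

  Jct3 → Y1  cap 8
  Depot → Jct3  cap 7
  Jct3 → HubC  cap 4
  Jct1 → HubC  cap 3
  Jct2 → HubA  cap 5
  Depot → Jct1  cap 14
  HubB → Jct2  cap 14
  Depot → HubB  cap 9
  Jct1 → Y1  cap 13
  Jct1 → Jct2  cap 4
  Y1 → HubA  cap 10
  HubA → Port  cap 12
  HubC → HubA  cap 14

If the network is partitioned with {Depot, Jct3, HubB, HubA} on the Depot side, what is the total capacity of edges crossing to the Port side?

52

Edges leaving {Depot, Jct3, HubB, HubA}: Depot→Jct1 (14), Jct3→HubC (4), Jct3→Y1 (8), HubB→Jct2 (14), HubA→Port (12).
Cut capacity = 14 + 4 + 8 + 14 + 12 = 52.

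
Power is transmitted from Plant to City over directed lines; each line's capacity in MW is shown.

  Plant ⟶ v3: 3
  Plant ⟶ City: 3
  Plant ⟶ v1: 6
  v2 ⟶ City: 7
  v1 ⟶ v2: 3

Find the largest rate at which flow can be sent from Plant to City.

Augment Plant→City: bottleneck 3, flow now 3.
Augment Plant→v1→v2→City: bottleneck 3, flow now 6.
No augmenting path remains; maximum flow = 6.
In the residual graph, reachable from Plant: {Plant, v1, v3}.
Min-cut edges: Plant→City (3), v1→v2 (3); capacity 3 + 3 = 6.
This cut is saturated, so no flow can exceed 6.

6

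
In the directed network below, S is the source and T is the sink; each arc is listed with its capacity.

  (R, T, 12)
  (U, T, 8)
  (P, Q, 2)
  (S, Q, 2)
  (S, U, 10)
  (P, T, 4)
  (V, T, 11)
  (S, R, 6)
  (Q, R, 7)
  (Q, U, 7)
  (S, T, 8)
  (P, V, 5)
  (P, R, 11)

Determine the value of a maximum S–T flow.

24

Augment S→T: bottleneck 8, flow now 8.
Augment S→R→T: bottleneck 6, flow now 14.
Augment S→U→T: bottleneck 8, flow now 22.
Augment S→Q→R→T: bottleneck 2, flow now 24.
No augmenting path remains; maximum flow = 24.
In the residual graph, reachable from S: {S, U}.
Min-cut edges: S→Q (2), S→R (6), S→T (8), U→T (8); capacity 2 + 6 + 8 + 8 = 24.
This cut is saturated, so no flow can exceed 24.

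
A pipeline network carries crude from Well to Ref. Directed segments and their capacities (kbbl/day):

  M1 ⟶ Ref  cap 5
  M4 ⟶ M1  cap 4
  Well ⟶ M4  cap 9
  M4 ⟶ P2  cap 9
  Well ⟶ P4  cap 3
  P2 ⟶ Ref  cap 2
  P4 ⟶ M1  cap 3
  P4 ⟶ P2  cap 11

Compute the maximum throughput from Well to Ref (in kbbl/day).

Augment Well→M4→P2→Ref: bottleneck 2, flow now 2.
Augment Well→M4→M1→Ref: bottleneck 4, flow now 6.
Augment Well→P4→M1→Ref: bottleneck 1, flow now 7.
No augmenting path remains; maximum flow = 7.
In the residual graph, reachable from Well: {Well, M4, P4, P2, M1}.
Min-cut edges: P2→Ref (2), M1→Ref (5); capacity 2 + 5 = 7.
This cut is saturated, so no flow can exceed 7.

7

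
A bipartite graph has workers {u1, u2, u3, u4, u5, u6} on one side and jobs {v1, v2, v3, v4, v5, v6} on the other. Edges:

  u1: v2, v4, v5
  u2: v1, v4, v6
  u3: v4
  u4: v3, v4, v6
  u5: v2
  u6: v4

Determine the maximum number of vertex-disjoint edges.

5

Unit-capacity flow: source→left, listed edges, right→sink; max matching = max flow.
Augmenting path u1→v2 (+1); matched 1.
Augmenting path u2→v1 (+1); matched 2.
Augmenting path u3→v4 (+1); matched 3.
Augmenting path u4→v3 (+1); matched 4.
Augmenting path u5→v2→u1→v5 (+1); matched 5.
No augmenting path remains; maximum matching = 5.
König certificate: {u1, u2, u4, u5, v4} is a vertex cover of size 5 (every listed pair touches it), so no matching can be larger.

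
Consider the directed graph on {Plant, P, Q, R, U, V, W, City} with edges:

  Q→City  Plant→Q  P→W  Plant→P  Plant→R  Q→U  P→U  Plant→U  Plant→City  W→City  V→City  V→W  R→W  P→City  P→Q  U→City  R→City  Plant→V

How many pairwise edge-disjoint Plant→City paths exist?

Assign every edge capacity 1; by Menger, the answer equals the max flow.
Path Plant→City (+1); total 1.
Path Plant→P→City (+1); total 2.
Path Plant→Q→City (+1); total 3.
Path Plant→R→City (+1); total 4.
Path Plant→U→City (+1); total 5.
Path Plant→V→City (+1); total 6.
No residual Plant→City path; max flow = 6.
Certifying cut of size 6: {Plant→City, Plant→P, Plant→Q, Plant→R, Plant→U, Plant→V}.

6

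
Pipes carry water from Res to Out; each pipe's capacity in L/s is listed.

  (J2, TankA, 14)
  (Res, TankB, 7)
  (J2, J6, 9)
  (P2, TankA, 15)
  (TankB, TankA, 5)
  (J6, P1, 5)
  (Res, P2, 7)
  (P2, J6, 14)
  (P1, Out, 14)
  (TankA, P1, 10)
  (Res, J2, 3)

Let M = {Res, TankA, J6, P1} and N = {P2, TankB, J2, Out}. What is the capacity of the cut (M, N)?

31

Edges leaving {Res, TankA, J6, P1}: Res→P2 (7), Res→TankB (7), Res→J2 (3), P1→Out (14).
Cut capacity = 7 + 7 + 3 + 14 = 31.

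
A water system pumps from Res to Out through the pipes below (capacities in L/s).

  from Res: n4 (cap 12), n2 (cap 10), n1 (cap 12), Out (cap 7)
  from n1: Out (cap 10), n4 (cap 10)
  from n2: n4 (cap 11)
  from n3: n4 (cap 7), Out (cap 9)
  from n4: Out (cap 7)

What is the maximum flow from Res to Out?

Augment Res→Out: bottleneck 7, flow now 7.
Augment Res→n1→Out: bottleneck 10, flow now 17.
Augment Res→n4→Out: bottleneck 7, flow now 24.
No augmenting path remains; maximum flow = 24.
In the residual graph, reachable from Res: {Res, n1, n2, n4}.
Min-cut edges: Res→Out (7), n1→Out (10), n4→Out (7); capacity 7 + 10 + 7 = 24.
This cut is saturated, so no flow can exceed 24.

24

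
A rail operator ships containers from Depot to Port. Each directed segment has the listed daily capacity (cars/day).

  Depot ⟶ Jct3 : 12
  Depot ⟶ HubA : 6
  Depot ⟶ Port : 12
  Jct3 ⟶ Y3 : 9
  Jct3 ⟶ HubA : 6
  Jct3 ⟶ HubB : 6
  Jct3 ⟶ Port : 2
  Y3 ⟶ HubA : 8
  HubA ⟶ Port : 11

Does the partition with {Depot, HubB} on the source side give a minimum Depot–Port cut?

Given cut capacity: 12 + 6 + 12 = 30.
Augment Depot→Port: bottleneck 12, flow now 12.
Augment Depot→Jct3→Port: bottleneck 2, flow now 14.
Augment Depot→HubA→Port: bottleneck 6, flow now 20.
Augment Depot→Jct3→HubA→Port: bottleneck 5, flow now 25.
No augmenting path remains; maximum flow = 25.
In the residual graph, reachable from Depot: {Depot, Jct3, Y3, HubA, HubB}.
Min-cut edges: Depot→Port (12), Jct3→Port (2), HubA→Port (11); capacity 12 + 2 + 11 = 25.
Cut capacity 30 exceeds the max flow 25, so it is not minimum.

No — its capacity is 30, but the minimum cut has capacity 25.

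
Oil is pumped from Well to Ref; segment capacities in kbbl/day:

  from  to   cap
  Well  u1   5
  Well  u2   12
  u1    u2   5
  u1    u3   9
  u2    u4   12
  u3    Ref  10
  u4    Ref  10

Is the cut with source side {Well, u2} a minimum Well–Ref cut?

Given cut capacity: 5 + 12 = 17.
Augment Well→u1→u3→Ref: bottleneck 5, flow now 5.
Augment Well→u2→u4→Ref: bottleneck 10, flow now 15.
No augmenting path remains; maximum flow = 15.
In the residual graph, reachable from Well: {Well, u2, u4}.
Min-cut edges: Well→u1 (5), u4→Ref (10); capacity 5 + 10 = 15.
Cut capacity 17 exceeds the max flow 15, so it is not minimum.

No — its capacity is 17, but the minimum cut has capacity 15.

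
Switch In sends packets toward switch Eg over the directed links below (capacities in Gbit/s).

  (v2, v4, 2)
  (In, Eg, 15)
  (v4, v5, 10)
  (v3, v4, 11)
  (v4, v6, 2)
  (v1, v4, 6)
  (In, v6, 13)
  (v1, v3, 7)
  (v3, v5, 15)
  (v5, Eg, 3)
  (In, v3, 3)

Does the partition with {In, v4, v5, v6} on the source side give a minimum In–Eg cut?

No — its capacity is 21, but the minimum cut has capacity 18.

Given cut capacity: 3 + 15 + 3 = 21.
Augment In→Eg: bottleneck 15, flow now 15.
Augment In→v3→v5→Eg: bottleneck 3, flow now 18.
No augmenting path remains; maximum flow = 18.
In the residual graph, reachable from In: {In, v6}.
Min-cut edges: In→v3 (3), In→Eg (15); capacity 3 + 15 = 18.
Cut capacity 21 exceeds the max flow 18, so it is not minimum.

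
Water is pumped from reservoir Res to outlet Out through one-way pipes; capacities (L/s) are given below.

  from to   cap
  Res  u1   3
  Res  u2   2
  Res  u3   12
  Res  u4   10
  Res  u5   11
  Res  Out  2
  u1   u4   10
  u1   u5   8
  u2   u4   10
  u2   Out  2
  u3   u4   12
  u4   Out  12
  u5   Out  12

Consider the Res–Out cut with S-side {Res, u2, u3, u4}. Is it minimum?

Given cut capacity: 3 + 11 + 2 + 2 + 12 = 30.
Augment Res→Out: bottleneck 2, flow now 2.
Augment Res→u2→Out: bottleneck 2, flow now 4.
Augment Res→u4→Out: bottleneck 10, flow now 14.
Augment Res→u5→Out: bottleneck 11, flow now 25.
Augment Res→u1→u4→Out: bottleneck 2, flow now 27.
Augment Res→u1→u5→Out: bottleneck 1, flow now 28.
No augmenting path remains; maximum flow = 28.
In the residual graph, reachable from Res: {Res, u1, u3, u4, u5}.
Min-cut edges: Res→u2 (2), Res→Out (2), u4→Out (12), u5→Out (12); capacity 2 + 2 + 12 + 12 = 28.
Cut capacity 30 exceeds the max flow 28, so it is not minimum.

No — its capacity is 30, but the minimum cut has capacity 28.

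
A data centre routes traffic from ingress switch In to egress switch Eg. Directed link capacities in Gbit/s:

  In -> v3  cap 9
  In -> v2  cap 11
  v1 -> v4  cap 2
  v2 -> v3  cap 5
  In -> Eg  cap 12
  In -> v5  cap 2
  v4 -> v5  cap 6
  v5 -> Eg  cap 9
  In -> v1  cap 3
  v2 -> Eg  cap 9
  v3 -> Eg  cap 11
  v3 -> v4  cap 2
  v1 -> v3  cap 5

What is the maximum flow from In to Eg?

Augment In→Eg: bottleneck 12, flow now 12.
Augment In→v2→Eg: bottleneck 9, flow now 21.
Augment In→v3→Eg: bottleneck 9, flow now 30.
Augment In→v5→Eg: bottleneck 2, flow now 32.
Augment In→v1→v3→Eg: bottleneck 2, flow now 34.
Augment In→v1→v4→v5→Eg: bottleneck 1, flow now 35.
Augment In→v2→v3→v4→v5→Eg: bottleneck 2, flow now 37.
No augmenting path remains; maximum flow = 37.
In the residual graph, reachable from In: {In}.
Min-cut edges: In→v1 (3), In→v2 (11), In→v3 (9), In→v5 (2), In→Eg (12); capacity 3 + 11 + 9 + 2 + 12 = 37.
This cut is saturated, so no flow can exceed 37.

37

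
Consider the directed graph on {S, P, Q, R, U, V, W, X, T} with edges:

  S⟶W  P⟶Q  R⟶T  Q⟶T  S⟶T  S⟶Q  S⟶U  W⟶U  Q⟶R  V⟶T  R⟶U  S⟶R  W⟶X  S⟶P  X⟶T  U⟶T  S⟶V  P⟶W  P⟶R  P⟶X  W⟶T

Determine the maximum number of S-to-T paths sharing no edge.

Assign every edge capacity 1; by Menger, the answer equals the max flow.
Path S→T (+1); total 1.
Path S→Q→T (+1); total 2.
Path S→R→T (+1); total 3.
Path S→U→T (+1); total 4.
Path S→V→T (+1); total 5.
Path S→W→T (+1); total 6.
Path S→P→X→T (+1); total 7.
No residual S→T path; max flow = 7.
Certifying cut of size 7: {S→P, S→Q, S→R, S→T, S→U, S→V, S→W}.

7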